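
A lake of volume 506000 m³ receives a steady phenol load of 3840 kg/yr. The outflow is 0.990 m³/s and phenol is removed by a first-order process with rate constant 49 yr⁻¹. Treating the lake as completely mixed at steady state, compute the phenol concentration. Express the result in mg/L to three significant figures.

0.0685 mg/L

Outflow Q = 0.990 m³/s × 3.156e+07 s/yr = 3.124e+07 m³/yr.
Steady-state CSTR mass balance: W = Q·C + k·V·C, so C = W/(Q + kV).
Q + kV = 3.124e+07 + 49·506000 = 5.604e+07 m³/yr.
C = 3840/5.604e+07 = 6.853e-05 kg/m³ = 0.06853 mg/L.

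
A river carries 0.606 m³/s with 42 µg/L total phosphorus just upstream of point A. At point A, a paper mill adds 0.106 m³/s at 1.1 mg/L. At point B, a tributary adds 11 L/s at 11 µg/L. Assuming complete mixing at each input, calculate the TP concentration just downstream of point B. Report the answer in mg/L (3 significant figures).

0.197 mg/L

42 µg/L = 0.042 mg/L.
After input A: C = (0.606·0.042 + 0.106·1.1) / 0.712 = 0.1995 mg/L.
11 L/s = 0.011 m³/s.
11 µg/L = 0.011 mg/L.
After input B: C = (0.712·0.1995 + 0.011·0.011) / 0.723 = 0.1966 mg/L.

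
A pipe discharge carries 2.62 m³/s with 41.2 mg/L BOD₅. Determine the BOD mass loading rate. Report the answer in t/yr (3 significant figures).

3410 t/yr

Mass flux = Q·C = 2.62 m³/s × 41.2 g/m³ = 107.9 g/s.
= 107.9 g/s × 31.56 = 3406 t/yr.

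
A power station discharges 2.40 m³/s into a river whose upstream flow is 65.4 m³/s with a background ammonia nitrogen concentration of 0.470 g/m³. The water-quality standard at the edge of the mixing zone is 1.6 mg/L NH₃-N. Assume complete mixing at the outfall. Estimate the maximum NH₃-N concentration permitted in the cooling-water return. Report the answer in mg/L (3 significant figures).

32.4 mg/L

Mass balance: 1.6·67.8 = 2.4·Cₑ + 65.4·0.47.
Cₑ = (108.5 − 30.74) / 2.4 = 32.39 mg/L.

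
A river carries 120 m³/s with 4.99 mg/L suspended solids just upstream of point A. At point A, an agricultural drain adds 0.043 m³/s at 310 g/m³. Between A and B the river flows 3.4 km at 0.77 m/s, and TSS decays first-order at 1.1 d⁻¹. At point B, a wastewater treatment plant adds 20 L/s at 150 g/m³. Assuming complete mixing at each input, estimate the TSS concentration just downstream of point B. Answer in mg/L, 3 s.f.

4.84 mg/L

After input A: C = (120·4.99 + 0.043·310) / 120 = 5.099 mg/L.
Over the 3.4 km reach to input B (t = 4416 s = 0.05111 d), decay gives C = 5.099·exp(−1.1·0.05111) = 4.821 mg/L.
20 L/s = 0.02 m³/s.
After input B: C = (120·4.821 + 0.02·150) / 120.1 = 4.845 mg/L.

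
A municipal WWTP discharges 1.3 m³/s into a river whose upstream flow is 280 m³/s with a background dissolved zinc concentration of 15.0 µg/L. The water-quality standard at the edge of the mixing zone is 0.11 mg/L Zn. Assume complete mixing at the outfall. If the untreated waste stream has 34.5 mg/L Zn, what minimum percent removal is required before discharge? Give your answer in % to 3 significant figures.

40.4 %

15.0 µg/L = 0.015 mg/L.
Mass balance: 0.11·281.3 = 1.3·Cₑ + 280·0.015.
Cₑ = (30.94 − 4.2) / 1.3 = 20.57 mg/L.
Required removal = 1 − 20.57/34.5 = 40.37 %.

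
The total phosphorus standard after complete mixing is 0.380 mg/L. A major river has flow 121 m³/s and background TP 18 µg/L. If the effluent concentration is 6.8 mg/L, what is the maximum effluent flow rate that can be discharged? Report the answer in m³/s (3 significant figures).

18 µg/L = 0.018 mg/L.
Mass balance at complete mixing: C_std·(Q_w + Q_r) = Q_w·C_e + Q_r·C_b.
Rearranging, Q_w = Q_r·(C_std − C_b)/(C_e − C_std) = 121·(0.38 − 0.018) / (6.8 − 0.38) = 6.823 m³/s.

6.82 m³/s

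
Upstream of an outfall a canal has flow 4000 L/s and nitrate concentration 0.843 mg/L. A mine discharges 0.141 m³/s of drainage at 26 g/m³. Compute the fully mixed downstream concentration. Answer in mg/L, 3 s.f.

1.70 mg/L

4000 L/s = 4 m³/s.
Flow-weighted mixing gives C = (0.141·26 + 4·0.843) / (0.141 + 4) = 7.038/4.141 = 1.7 mg/L.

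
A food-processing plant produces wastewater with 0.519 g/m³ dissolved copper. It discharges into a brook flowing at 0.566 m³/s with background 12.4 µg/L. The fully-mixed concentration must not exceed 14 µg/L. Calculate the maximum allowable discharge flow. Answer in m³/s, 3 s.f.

12.4 µg/L = 0.0124 mg/L.
14 µg/L = 0.014 mg/L.
Mass balance at complete mixing: C_std·(Q_w + Q_r) = Q_w·C_e + Q_r·C_b.
Rearranging, Q_w = Q_r·(C_std − C_b)/(C_e − C_std) = 0.566·(0.014 − 0.0124) / (0.519 − 0.014) = 0.001793 m³/s.

0.00179 m³/s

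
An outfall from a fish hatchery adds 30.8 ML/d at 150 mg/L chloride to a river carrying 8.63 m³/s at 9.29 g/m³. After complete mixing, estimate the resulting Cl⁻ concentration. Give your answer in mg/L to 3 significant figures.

14.9 mg/L

30.8 ML/d = 0.3565 m³/s.
Conservation of mass across the mixing zone: C = (0.3565·150 + 8.63·9.29) / (0.3565 + 8.63) = 133.6/8.986 = 14.87 mg/L.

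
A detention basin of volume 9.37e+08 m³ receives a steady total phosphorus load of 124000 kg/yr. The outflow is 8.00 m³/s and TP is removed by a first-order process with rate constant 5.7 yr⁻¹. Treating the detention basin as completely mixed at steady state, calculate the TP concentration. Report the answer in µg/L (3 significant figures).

Outflow Q = 8.00 m³/s × 3.156e+07 s/yr = 2.525e+08 m³/yr.
Steady-state CSTR mass balance: W = Q·C + k·V·C, so C = W/(Q + kV).
Q + kV = 2.525e+08 + 5.7·9.37e+08 = 5.593e+09 m³/yr.
C = 124000/5.593e+09 = 2.217e-05 kg/m³ = 0.02217 mg/L = 22.17 µg/L.

22.2 µg/L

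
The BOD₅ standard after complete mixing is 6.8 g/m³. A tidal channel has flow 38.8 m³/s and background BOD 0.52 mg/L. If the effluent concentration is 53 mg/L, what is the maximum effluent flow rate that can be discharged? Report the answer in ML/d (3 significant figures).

456 ML/d

Mass balance at complete mixing: C_std·(Q_w + Q_r) = Q_w·C_e + Q_r·C_b.
Rearranging, Q_w = Q_r·(C_std − C_b)/(C_e − C_std) = 38.8·(6.8 − 0.52) / (53 − 6.8) = 5.274 m³/s.
= 455.7 ML/d.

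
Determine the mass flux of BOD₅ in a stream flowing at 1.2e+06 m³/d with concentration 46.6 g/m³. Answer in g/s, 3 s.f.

647 g/s

1.2e+06 m³/d = 13.89 m³/s.
Mass flux = Q·C = 13.89 m³/s × 46.6 g/m³ = 647.2 g/s.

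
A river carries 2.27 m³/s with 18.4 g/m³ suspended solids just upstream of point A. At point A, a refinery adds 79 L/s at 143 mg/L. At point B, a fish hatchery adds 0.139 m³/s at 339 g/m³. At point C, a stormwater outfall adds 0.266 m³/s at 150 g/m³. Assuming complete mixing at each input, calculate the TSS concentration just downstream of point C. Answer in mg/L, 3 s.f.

50.9 mg/L

79 L/s = 0.079 m³/s.
After input A: C = (2.27·18.4 + 0.079·143) / 2.349 = 22.59 mg/L.
After input B: C = (2.349·22.59 + 0.139·339) / 2.488 = 40.27 mg/L.
After input C: C = (2.488·40.27 + 0.266·150) / 2.754 = 50.87 mg/L.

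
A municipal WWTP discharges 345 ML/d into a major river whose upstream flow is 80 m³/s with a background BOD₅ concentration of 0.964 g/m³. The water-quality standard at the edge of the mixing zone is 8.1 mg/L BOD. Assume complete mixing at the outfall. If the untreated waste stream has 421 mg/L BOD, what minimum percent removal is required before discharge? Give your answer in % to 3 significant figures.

345 ML/d = 3.993 m³/s.
Mass balance: 8.1·83.99 = 3.993·Cₑ + 80·0.964.
Cₑ = (680.3 − 77.12) / 3.993 = 151.1 mg/L.
Required removal = 1 − 151.1/421 = 64.12 %.

64.1 %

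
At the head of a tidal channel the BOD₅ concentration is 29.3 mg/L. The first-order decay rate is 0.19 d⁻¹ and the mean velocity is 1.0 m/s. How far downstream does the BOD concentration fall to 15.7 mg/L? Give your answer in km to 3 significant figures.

From C = C₀·e^(−kt), t = ln(C₀/C)/k = ln(29.3/15.7)/0.19 = 0.6239/0.19 = 3.284 d.
Distance = v·t = 1.0 m/s × 2.837e+05 s = 2.837e+05 m = 283.7 km.

284 km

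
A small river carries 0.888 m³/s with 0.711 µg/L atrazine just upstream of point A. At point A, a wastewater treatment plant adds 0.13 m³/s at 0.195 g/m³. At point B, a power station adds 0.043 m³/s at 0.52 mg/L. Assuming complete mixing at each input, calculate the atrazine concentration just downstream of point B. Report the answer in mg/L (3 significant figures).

0.0456 mg/L

0.711 µg/L = 0.000711 mg/L.
After input A: C = (0.888·0.000711 + 0.13·0.195) / 1.018 = 0.02552 mg/L.
After input B: C = (1.018·0.02552 + 0.043·0.52) / 1.061 = 0.04556 mg/L.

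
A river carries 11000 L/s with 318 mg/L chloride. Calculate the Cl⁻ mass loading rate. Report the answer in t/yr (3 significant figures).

110000 t/yr

11000 L/s = 11 m³/s.
Mass flux = Q·C = 11 m³/s × 318 g/m³ = 3498 g/s.
= 3498 g/s × 31.56 = 1.104e+05 t/yr.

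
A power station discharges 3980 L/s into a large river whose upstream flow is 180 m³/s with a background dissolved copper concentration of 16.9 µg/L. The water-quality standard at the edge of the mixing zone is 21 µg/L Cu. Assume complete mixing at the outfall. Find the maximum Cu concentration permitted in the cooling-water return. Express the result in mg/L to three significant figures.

0.206 mg/L

3980 L/s = 3.98 m³/s.
16.9 µg/L = 0.0169 mg/L.
21 µg/L = 0.021 mg/L.
Mass balance: 0.021·184 = 3.98·Cₑ + 180·0.0169.
Cₑ = (3.864 − 3.042) / 3.98 = 0.2064 mg/L.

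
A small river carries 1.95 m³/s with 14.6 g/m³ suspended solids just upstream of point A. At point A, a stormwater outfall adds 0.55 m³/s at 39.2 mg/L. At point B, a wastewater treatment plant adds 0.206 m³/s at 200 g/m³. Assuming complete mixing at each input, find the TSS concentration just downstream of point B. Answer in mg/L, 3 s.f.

After input A: C = (1.95·14.6 + 0.55·39.2) / 2.5 = 20.01 mg/L.
After input B: C = (2.5·20.01 + 0.206·200) / 2.706 = 33.71 mg/L.

33.7 mg/L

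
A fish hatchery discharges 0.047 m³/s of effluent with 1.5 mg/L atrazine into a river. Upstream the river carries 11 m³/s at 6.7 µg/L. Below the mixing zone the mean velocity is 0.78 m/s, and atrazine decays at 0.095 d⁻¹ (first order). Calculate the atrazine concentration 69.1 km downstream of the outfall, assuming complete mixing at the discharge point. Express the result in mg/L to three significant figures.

0.0118 mg/L

6.7 µg/L = 0.0067 mg/L.
After complete mixing, C₀ = (0.047·1.5 + 11·0.0067) / 11.05 = 0.01305 mg/L.
Travel time t = 6.91e+04 m / 0.78 m/s = 8.859e+04 s = 1.025 d.
C = 0.01305·exp(−0.095·1.025) = 0.01305·0.9072 = 0.01184 mg/L.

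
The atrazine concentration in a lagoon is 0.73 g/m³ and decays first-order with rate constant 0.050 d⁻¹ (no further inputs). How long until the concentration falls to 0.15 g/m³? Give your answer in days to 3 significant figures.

31.6 d

t = ln(C₀/C)/k = ln(0.73/0.15)/0.050 = 1.582/0.050 = 31.65 d.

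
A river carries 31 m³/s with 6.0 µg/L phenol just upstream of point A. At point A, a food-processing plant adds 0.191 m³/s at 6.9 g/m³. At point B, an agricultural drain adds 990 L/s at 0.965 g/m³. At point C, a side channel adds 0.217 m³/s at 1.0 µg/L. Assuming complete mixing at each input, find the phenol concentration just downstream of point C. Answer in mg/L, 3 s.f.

6.0 µg/L = 0.006 mg/L.
After input A: C = (31·0.006 + 0.191·6.9) / 31.19 = 0.04822 mg/L.
990 L/s = 0.99 m³/s.
After input B: C = (31.19·0.04822 + 0.99·0.965) / 32.18 = 0.07642 mg/L.
1.0 µg/L = 0.001 mg/L.
After input C: C = (32.18·0.07642 + 0.217·0.001) / 32.4 = 0.07591 mg/L.

0.0759 mg/L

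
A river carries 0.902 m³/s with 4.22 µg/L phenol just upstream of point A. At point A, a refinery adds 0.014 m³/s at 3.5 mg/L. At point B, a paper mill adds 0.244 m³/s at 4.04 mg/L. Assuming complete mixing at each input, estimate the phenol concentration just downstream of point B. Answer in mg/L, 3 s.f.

0.895 mg/L

4.22 µg/L = 0.00422 mg/L.
After input A: C = (0.902·0.00422 + 0.014·3.5) / 0.916 = 0.05765 mg/L.
After input B: C = (0.916·0.05765 + 0.244·4.04) / 1.16 = 0.8953 mg/L.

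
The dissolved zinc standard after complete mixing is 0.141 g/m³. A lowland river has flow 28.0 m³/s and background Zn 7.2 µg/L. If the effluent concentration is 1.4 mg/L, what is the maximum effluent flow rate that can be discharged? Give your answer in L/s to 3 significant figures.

7.2 µg/L = 0.0072 mg/L.
Mass balance at complete mixing: C_std·(Q_w + Q_r) = Q_w·C_e + Q_r·C_b.
Rearranging, Q_w = Q_r·(C_std − C_b)/(C_e − C_std) = 28.0·(0.141 − 0.0072) / (1.4 − 0.141) = 2.976 m³/s.
= 2976 L/s.

2980 L/s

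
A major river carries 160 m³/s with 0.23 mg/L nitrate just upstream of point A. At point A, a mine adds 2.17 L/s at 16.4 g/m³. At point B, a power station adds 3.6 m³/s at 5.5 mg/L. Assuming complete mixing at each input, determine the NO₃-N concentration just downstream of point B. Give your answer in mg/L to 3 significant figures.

0.346 mg/L

2.17 L/s = 0.00217 m³/s.
After input A: C = (160·0.23 + 0.00217·16.4) / 160 = 0.2302 mg/L.
After input B: C = (160·0.2302 + 3.6·5.5) / 163.6 = 0.3462 mg/L.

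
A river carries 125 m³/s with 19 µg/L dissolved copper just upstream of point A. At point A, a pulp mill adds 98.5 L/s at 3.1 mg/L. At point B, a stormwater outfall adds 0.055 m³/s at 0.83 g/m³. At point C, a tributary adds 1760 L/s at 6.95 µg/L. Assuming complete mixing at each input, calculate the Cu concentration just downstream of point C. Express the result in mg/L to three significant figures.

0.0216 mg/L

19 µg/L = 0.019 mg/L.
98.5 L/s = 0.0985 m³/s.
After input A: C = (125·0.019 + 0.0985·3.1) / 125.1 = 0.02143 mg/L.
After input B: C = (125.1·0.02143 + 0.055·0.83) / 125.2 = 0.02178 mg/L.
1760 L/s = 1.76 m³/s.
6.95 µg/L = 0.00695 mg/L.
After input C: C = (125.2·0.02178 + 1.76·0.00695) / 126.9 = 0.02158 mg/L.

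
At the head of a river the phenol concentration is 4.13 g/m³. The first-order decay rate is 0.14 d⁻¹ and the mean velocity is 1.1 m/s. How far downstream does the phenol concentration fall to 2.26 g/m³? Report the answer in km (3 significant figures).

From C = C₀·e^(−kt), t = ln(C₀/C)/k = ln(4.13/2.26)/0.14 = 0.6029/0.14 = 4.307 d.
Distance = v·t = 1.1 m/s × 3.721e+05 s = 4.093e+05 m = 409.3 km.

409 km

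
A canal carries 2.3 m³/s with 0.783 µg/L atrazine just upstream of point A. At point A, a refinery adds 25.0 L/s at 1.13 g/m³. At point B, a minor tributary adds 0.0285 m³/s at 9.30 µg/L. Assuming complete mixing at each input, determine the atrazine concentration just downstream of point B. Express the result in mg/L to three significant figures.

0.0129 mg/L

0.783 µg/L = 0.000783 mg/L.
25.0 L/s = 0.025 m³/s.
After input A: C = (2.3·0.000783 + 0.025·1.13) / 2.325 = 0.01293 mg/L.
9.30 µg/L = 0.0093 mg/L.
After input B: C = (2.325·0.01293 + 0.0285·0.0093) / 2.353 = 0.01288 mg/L.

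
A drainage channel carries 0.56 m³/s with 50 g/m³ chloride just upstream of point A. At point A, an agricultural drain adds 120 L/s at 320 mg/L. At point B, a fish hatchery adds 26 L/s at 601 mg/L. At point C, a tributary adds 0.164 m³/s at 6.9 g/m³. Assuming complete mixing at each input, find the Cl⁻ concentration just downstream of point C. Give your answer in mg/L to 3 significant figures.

120 L/s = 0.12 m³/s.
After input A: C = (0.56·50 + 0.12·320) / 0.68 = 97.65 mg/L.
26 L/s = 0.026 m³/s.
After input B: C = (0.68·97.65 + 0.026·601) / 0.706 = 116.2 mg/L.
After input C: C = (0.706·116.2 + 0.164·6.9) / 0.87 = 95.58 mg/L.

95.6 mg/L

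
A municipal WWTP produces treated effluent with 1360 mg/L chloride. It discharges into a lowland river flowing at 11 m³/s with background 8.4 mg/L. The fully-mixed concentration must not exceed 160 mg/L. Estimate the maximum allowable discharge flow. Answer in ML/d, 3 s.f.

Mass balance at complete mixing: C_std·(Q_w + Q_r) = Q_w·C_e + Q_r·C_b.
Rearranging, Q_w = Q_r·(C_std − C_b)/(C_e − C_std) = 11·(160 − 8.4) / (1360 − 160) = 1.39 m³/s.
= 120.1 ML/d.

120 ML/d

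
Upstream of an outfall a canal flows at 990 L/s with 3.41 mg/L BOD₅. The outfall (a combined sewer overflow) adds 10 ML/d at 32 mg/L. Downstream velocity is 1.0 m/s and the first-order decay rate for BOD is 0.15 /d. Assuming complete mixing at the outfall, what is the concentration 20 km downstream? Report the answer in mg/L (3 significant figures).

10 ML/d = 0.1157 m³/s.
990 L/s = 0.99 m³/s.
After complete mixing, C₀ = (0.1157·32 + 0.99·3.41) / 1.106 = 6.403 mg/L.
Travel time t = 2e+04 m / 1.0 m/s = 2e+04 s = 0.2315 d.
C = 6.403·exp(−0.15·0.2315) = 6.403·0.9659 = 6.184 mg/L.

6.18 mg/L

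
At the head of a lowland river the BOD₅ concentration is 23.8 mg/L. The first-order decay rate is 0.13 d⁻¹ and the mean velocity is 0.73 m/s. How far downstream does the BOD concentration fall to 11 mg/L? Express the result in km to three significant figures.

374 km

From C = C₀·e^(−kt), t = ln(C₀/C)/k = ln(23.8/11)/0.13 = 0.7718/0.13 = 5.937 d.
Distance = v·t = 0.73 m/s × 5.129e+05 s = 3.744e+05 m = 374.4 km.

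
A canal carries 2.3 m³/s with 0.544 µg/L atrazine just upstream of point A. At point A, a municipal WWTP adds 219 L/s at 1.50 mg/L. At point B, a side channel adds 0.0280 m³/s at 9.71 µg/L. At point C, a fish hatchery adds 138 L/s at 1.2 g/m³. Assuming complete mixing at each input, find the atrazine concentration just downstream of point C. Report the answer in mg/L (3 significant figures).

0.544 µg/L = 0.000544 mg/L.
219 L/s = 0.219 m³/s.
After input A: C = (2.3·0.000544 + 0.219·1.5) / 2.519 = 0.1309 mg/L.
9.71 µg/L = 0.00971 mg/L.
After input B: C = (2.519·0.1309 + 0.028·0.00971) / 2.547 = 0.1296 mg/L.
138 L/s = 0.138 m³/s.
After input C: C = (2.547·0.1296 + 0.138·1.2) / 2.685 = 0.1846 mg/L.

0.185 mg/L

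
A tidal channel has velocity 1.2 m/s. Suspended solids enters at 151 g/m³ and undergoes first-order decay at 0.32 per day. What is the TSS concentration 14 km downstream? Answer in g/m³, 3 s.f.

145 g/m³

Travel time t = 14 km / 1.2 m/s = 1.4e+04/1.2 = 1.167e+04 s = 0.135 d.
First-order decay: C = 151·exp(−0.32·0.135) = 151·0.9577 = 144.6 g/m³.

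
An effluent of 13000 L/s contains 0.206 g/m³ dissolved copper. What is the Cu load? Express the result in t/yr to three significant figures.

13000 L/s = 13 m³/s.
Mass flux = Q·C = 13 m³/s × 0.206 g/m³ = 2.678 g/s.
= 2.678 g/s × 31.56 = 84.51 t/yr.

84.5 t/yr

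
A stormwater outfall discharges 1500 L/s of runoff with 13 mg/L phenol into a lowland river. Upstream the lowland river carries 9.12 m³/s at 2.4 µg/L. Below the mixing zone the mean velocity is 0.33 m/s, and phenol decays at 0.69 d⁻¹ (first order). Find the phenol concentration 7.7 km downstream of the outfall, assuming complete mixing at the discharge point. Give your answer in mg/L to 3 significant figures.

1.53 mg/L

1500 L/s = 1.5 m³/s.
2.4 µg/L = 0.0024 mg/L.
After complete mixing, C₀ = (1.5·13 + 9.12·0.0024) / 10.62 = 1.838 mg/L.
Travel time t = 7700 m / 0.33 m/s = 2.333e+04 s = 0.2701 d.
C = 1.838·exp(−0.69·0.2701) = 1.838·0.83 = 1.526 mg/L.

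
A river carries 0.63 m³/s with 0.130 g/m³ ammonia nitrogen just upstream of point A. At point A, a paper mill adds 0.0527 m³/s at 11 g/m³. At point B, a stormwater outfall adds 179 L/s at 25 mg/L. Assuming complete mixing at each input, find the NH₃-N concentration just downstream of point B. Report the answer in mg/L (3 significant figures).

After input A: C = (0.63·0.13 + 0.0527·11) / 0.6827 = 0.9691 mg/L.
179 L/s = 0.179 m³/s.
After input B: C = (0.6827·0.9691 + 0.179·25) / 0.8617 = 5.961 mg/L.

5.96 mg/L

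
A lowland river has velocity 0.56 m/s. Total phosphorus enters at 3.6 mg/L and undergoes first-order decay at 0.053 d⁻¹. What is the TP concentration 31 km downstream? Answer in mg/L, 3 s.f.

3.48 mg/L

Travel time t = 31 km / 0.56 m/s = 3.1e+04/0.56 = 5.536e+04 s = 0.6407 d.
First-order decay: C = 3.6·exp(−0.053·0.6407) = 3.6·0.9666 = 3.48 mg/L.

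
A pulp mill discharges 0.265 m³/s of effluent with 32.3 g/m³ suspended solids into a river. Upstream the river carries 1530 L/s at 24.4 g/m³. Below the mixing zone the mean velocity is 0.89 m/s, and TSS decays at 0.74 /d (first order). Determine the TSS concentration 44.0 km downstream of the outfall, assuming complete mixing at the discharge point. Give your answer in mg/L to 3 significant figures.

1530 L/s = 1.53 m³/s.
After complete mixing, C₀ = (0.265·32.3 + 1.53·24.4) / 1.795 = 25.57 mg/L.
Travel time t = 4.4e+04 m / 0.89 m/s = 4.944e+04 s = 0.5722 d.
C = 25.57·exp(−0.74·0.5722) = 25.57·0.6548 = 16.74 mg/L.

16.7 mg/L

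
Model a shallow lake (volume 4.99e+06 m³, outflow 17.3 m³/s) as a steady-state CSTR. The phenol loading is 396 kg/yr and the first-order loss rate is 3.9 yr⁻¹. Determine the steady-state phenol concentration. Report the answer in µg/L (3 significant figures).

Outflow Q = 17.3 m³/s × 3.156e+07 s/yr = 5.459e+08 m³/yr.
Steady-state CSTR mass balance: W = Q·C + k·V·C, so C = W/(Q + kV).
Q + kV = 5.459e+08 + 3.9·4.99e+06 = 5.654e+08 m³/yr.
C = 396/5.654e+08 = 7.004e-07 kg/m³ = 0.0007004 mg/L = 0.7004 µg/L.

0.700 µg/L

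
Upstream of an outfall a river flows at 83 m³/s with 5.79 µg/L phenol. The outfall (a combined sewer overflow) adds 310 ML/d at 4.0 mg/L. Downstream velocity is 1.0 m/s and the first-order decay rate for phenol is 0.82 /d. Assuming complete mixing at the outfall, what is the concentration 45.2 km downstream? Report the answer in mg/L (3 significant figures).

310 ML/d = 3.588 m³/s.
5.79 µg/L = 0.00579 mg/L.
After complete mixing, C₀ = (3.588·4 + 83·0.00579) / 86.59 = 0.1713 mg/L.
Travel time t = 4.52e+04 m / 1.0 m/s = 4.52e+04 s = 0.5231 d.
C = 0.1713·exp(−0.82·0.5231) = 0.1713·0.6512 = 0.1115 mg/L.

0.112 mg/L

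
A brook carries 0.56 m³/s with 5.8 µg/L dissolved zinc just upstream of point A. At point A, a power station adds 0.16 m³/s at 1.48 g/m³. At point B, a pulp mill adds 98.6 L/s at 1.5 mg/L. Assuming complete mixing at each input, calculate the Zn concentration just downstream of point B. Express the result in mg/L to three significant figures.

0.474 mg/L

5.8 µg/L = 0.0058 mg/L.
After input A: C = (0.56·0.0058 + 0.16·1.48) / 0.72 = 0.3334 mg/L.
98.6 L/s = 0.0986 m³/s.
After input B: C = (0.72·0.3334 + 0.0986·1.5) / 0.8186 = 0.4739 mg/L.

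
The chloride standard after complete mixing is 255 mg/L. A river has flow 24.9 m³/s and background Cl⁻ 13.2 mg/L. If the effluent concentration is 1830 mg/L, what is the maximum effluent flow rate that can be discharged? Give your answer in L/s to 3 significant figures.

Mass balance at complete mixing: C_std·(Q_w + Q_r) = Q_w·C_e + Q_r·C_b.
Rearranging, Q_w = Q_r·(C_std − C_b)/(C_e − C_std) = 24.9·(255 − 13.2) / (1830 − 255) = 3.823 m³/s.
= 3823 L/s.

3820 L/s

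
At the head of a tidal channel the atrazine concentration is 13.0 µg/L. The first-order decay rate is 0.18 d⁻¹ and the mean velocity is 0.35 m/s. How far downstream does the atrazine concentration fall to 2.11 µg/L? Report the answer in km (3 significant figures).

From C = C₀·e^(−kt), t = ln(C₀/C)/k = ln(13.0/2.11)/0.18 = 1.818/0.18 = 10.1 d.
Distance = v·t = 0.35 m/s × 8.728e+05 s = 3.055e+05 m = 305.5 km.

305 km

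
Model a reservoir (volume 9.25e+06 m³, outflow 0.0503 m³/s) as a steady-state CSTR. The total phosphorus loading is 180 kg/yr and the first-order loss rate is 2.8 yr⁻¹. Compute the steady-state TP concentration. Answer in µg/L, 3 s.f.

Outflow Q = 0.0503 m³/s × 3.156e+07 s/yr = 1.587e+06 m³/yr.
Steady-state CSTR mass balance: W = Q·C + k·V·C, so C = W/(Q + kV).
Q + kV = 1.587e+06 + 2.8·9.25e+06 = 2.749e+07 m³/yr.
C = 180/2.749e+07 = 6.548e-06 kg/m³ = 0.006548 mg/L = 6.548 µg/L.

6.55 µg/L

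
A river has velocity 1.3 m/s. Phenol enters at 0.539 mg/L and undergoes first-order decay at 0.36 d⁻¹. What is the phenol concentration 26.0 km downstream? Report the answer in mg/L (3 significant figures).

0.496 mg/L

Travel time t = 26.0 km / 1.3 m/s = 2.6e+04/1.3 = 2e+04 s = 0.2315 d.
First-order decay: C = 0.539·exp(−0.36·0.2315) = 0.539·0.92 = 0.4959 mg/L.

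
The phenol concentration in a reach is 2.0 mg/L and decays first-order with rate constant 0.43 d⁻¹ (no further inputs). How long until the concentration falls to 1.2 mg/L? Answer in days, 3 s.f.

1.19 d

t = ln(C₀/C)/k = ln(2.0/1.2)/0.43 = 0.5108/0.43 = 1.188 d.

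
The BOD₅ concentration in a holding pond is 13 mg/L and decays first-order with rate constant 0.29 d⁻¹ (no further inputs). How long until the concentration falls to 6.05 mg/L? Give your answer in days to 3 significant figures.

t = ln(C₀/C)/k = ln(13/6.05)/0.29 = 0.7649/0.29 = 2.638 d.

2.64 d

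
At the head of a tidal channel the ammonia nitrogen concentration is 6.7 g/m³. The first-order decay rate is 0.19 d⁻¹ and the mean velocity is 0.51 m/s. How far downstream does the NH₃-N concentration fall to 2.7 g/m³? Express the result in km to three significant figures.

211 km

From C = C₀·e^(−kt), t = ln(C₀/C)/k = ln(6.7/2.7)/0.19 = 0.9089/0.19 = 4.783 d.
Distance = v·t = 0.51 m/s × 4.133e+05 s = 2.108e+05 m = 210.8 km.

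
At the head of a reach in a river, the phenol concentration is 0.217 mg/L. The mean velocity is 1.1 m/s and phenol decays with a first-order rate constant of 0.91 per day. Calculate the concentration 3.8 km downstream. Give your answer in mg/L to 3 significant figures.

0.209 mg/L

Travel time t = 3.8 km / 1.1 m/s = 3800/1.1 = 3455 s = 0.03998 d.
First-order decay: C = 0.217·exp(−0.91·0.03998) = 0.217·0.9643 = 0.2092 mg/L.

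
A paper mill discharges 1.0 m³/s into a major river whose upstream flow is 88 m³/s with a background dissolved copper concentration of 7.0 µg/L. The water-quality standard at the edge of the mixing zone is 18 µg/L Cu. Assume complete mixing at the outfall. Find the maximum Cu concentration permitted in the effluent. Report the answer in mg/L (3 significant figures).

7.0 µg/L = 0.007 mg/L.
18 µg/L = 0.018 mg/L.
Mass balance: 0.018·89 = 1·Cₑ + 88·0.007.
Cₑ = (1.602 − 0.616) / 1 = 0.986 mg/L.

0.986 mg/L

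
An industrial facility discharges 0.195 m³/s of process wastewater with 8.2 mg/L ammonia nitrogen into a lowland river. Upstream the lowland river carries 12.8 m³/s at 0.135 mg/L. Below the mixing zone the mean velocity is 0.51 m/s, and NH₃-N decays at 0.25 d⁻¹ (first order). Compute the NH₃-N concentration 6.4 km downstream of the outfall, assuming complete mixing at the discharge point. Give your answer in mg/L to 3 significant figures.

After complete mixing, C₀ = (0.195·8.2 + 12.8·0.135) / 13 = 0.256 mg/L.
Travel time t = 6400 m / 0.51 m/s = 1.255e+04 s = 0.1452 d.
C = 0.256·exp(−0.25·0.1452) = 0.256·0.9643 = 0.2469 mg/L.

0.247 mg/L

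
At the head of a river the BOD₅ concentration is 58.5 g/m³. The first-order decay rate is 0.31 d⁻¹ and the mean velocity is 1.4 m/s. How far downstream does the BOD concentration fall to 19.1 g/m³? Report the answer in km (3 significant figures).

437 km

From C = C₀·e^(−kt), t = ln(C₀/C)/k = ln(58.5/19.1)/0.31 = 1.119/0.31 = 3.611 d.
Distance = v·t = 1.4 m/s × 3.12e+05 s = 4.368e+05 m = 436.8 km.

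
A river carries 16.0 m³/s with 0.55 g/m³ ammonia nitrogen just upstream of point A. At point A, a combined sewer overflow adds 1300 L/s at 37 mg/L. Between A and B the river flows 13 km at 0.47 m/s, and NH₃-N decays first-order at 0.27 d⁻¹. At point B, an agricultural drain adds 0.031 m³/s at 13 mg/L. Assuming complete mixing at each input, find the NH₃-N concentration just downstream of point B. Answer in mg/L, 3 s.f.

3.03 mg/L

1300 L/s = 1.3 m³/s.
After input A: C = (16·0.55 + 1.3·37) / 17.3 = 3.289 mg/L.
Over the 13 km reach to input B (t = 2.766e+04 s = 0.3201 d), decay gives C = 3.289·exp(−0.27·0.3201) = 3.017 mg/L.
After input B: C = (17.3·3.017 + 0.031·13) / 17.33 = 3.035 mg/L.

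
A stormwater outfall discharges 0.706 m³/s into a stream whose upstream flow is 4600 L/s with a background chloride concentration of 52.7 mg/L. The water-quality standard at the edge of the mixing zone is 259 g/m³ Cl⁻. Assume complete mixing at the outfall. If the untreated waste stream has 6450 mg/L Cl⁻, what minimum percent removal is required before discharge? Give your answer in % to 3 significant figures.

75.1 %

4600 L/s = 4.6 m³/s.
Mass balance: 259·5.306 = 0.706·Cₑ + 4.6·52.7.
Cₑ = (1374 − 242.4) / 0.706 = 1603 mg/L.
Required removal = 1 − 1603/6450 = 75.14 %.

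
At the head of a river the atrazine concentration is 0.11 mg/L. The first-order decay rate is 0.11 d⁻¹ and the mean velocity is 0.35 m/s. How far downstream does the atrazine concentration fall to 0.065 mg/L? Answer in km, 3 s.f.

145 km

From C = C₀·e^(−kt), t = ln(C₀/C)/k = ln(0.11/0.065)/0.11 = 0.5261/0.11 = 4.783 d.
Distance = v·t = 0.35 m/s × 4.132e+05 s = 1.446e+05 m = 144.6 km.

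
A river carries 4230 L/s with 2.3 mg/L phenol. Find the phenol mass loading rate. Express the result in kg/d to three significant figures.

841 kg/d

4230 L/s = 4.23 m³/s.
Mass flux = Q·C = 4.23 m³/s × 2.3 g/m³ = 9.729 g/s.
= 9.729 g/s × 86.4 = 840.6 kg/d.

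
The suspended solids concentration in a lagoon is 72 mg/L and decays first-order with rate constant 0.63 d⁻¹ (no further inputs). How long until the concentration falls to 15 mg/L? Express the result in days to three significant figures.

t = ln(C₀/C)/k = ln(72/15)/0.63 = 1.569/0.63 = 2.49 d.

2.49 d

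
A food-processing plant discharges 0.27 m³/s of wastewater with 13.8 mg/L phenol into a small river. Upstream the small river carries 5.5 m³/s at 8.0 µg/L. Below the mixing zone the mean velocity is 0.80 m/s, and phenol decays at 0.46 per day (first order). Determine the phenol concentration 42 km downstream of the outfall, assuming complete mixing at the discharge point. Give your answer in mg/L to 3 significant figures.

0.494 mg/L

8.0 µg/L = 0.008 mg/L.
After complete mixing, C₀ = (0.27·13.8 + 5.5·0.008) / 5.77 = 0.6534 mg/L.
Travel time t = 4.2e+04 m / 0.80 m/s = 5.25e+04 s = 0.6076 d.
C = 0.6534·exp(−0.46·0.6076) = 0.6534·0.7562 = 0.4941 mg/L.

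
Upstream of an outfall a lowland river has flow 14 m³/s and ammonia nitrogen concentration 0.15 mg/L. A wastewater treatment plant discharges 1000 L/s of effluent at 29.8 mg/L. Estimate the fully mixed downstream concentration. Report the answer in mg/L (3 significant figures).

1000 L/s = 1 m³/s.
Flow-weighted mixing gives C = (1·29.8 + 14·0.15) / (1 + 14) = 31.9/15 = 2.127 mg/L.

2.13 mg/L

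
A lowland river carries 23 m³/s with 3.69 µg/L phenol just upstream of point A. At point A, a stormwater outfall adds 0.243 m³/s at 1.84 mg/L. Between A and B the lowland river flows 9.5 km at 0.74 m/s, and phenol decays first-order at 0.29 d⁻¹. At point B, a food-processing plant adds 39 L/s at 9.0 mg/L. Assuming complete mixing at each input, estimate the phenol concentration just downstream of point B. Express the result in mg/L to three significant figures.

3.69 µg/L = 0.00369 mg/L.
After input A: C = (23·0.00369 + 0.243·1.84) / 23.24 = 0.02289 mg/L.
Over the 9.5 km reach to input B (t = 1.284e+04 s = 0.1486 d), decay gives C = 0.02289·exp(−0.29·0.1486) = 0.02192 mg/L.
39 L/s = 0.039 m³/s.
After input B: C = (23.24·0.02192 + 0.039·9) / 23.28 = 0.03696 mg/L.

0.0370 mg/L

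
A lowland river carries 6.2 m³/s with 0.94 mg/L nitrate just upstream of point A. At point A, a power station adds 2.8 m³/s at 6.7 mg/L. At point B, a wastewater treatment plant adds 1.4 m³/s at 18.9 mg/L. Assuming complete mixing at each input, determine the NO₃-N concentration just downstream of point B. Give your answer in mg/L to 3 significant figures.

After input A: C = (6.2·0.94 + 2.8·6.7) / 9 = 2.732 mg/L.
After input B: C = (9·2.732 + 1.4·18.9) / 10.4 = 4.908 mg/L.

4.91 mg/L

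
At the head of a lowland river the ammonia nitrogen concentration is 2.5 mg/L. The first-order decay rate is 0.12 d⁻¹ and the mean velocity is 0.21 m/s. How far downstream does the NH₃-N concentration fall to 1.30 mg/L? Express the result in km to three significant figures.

98.9 km

From C = C₀·e^(−kt), t = ln(C₀/C)/k = ln(2.5/1.30)/0.12 = 0.6539/0.12 = 5.449 d.
Distance = v·t = 0.21 m/s × 4.708e+05 s = 9.887e+04 m = 98.87 km.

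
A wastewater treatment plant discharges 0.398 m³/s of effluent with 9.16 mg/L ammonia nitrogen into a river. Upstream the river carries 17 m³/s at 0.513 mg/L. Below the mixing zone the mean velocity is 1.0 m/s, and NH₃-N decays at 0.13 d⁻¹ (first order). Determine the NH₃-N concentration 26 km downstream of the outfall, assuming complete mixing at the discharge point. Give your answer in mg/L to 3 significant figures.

After complete mixing, C₀ = (0.398·9.16 + 17·0.513) / 17.4 = 0.7108 mg/L.
Travel time t = 2.6e+04 m / 1.0 m/s = 2.6e+04 s = 0.3009 d.
C = 0.7108·exp(−0.13·0.3009) = 0.7108·0.9616 = 0.6835 mg/L.

0.684 mg/L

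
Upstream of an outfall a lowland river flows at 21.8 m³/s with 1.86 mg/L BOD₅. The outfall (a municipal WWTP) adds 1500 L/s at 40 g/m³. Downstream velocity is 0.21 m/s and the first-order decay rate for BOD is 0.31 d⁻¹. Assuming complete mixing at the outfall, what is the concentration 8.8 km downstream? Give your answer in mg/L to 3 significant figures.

1500 L/s = 1.5 m³/s.
After complete mixing, C₀ = (1.5·40 + 21.8·1.86) / 23.3 = 4.315 mg/L.
Travel time t = 8800 m / 0.21 m/s = 4.19e+04 s = 0.485 d.
C = 4.315·exp(−0.31·0.485) = 4.315·0.8604 = 3.713 mg/L.

3.71 mg/L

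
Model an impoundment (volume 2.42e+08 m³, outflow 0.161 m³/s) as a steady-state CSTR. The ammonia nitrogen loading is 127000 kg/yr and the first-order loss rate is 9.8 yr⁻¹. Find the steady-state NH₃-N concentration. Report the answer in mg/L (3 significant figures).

Outflow Q = 0.161 m³/s × 3.156e+07 s/yr = 5.081e+06 m³/yr.
Steady-state CSTR mass balance: W = Q·C + k·V·C, so C = W/(Q + kV).
Q + kV = 5.081e+06 + 9.8·2.42e+08 = 2.377e+09 m³/yr.
C = 127000/2.377e+09 = 5.344e-05 kg/m³ = 0.05344 mg/L.

0.0534 mg/L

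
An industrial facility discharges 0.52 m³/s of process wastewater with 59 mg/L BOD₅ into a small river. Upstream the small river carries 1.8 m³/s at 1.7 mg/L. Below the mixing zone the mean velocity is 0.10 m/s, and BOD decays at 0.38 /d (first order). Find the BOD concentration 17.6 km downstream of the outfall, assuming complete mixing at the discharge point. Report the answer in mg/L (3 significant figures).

After complete mixing, C₀ = (0.52·59 + 1.8·1.7) / 2.32 = 14.54 mg/L.
Travel time t = 1.76e+04 m / 0.10 m/s = 1.76e+05 s = 2.037 d.
C = 14.54·exp(−0.38·2.037) = 14.54·0.4611 = 6.706 mg/L.

6.71 mg/L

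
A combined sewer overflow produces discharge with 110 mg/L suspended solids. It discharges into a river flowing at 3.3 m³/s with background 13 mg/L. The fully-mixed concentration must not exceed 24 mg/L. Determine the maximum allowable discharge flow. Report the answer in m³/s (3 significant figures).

0.422 m³/s

Mass balance at complete mixing: C_std·(Q_w + Q_r) = Q_w·C_e + Q_r·C_b.
Rearranging, Q_w = Q_r·(C_std − C_b)/(C_e − C_std) = 3.3·(24 − 13) / (110 − 24) = 0.4221 m³/s.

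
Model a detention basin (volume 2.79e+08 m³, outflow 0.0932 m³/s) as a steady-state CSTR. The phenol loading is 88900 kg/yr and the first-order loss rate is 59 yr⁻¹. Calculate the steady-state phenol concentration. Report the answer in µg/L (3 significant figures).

5.40 µg/L

Outflow Q = 0.0932 m³/s × 3.156e+07 s/yr = 2.941e+06 m³/yr.
Steady-state CSTR mass balance: W = Q·C + k·V·C, so C = W/(Q + kV).
Q + kV = 2.941e+06 + 59·2.79e+08 = 1.646e+10 m³/yr.
C = 88900/1.646e+10 = 5.4e-06 kg/m³ = 0.0054 mg/L = 5.4 µg/L.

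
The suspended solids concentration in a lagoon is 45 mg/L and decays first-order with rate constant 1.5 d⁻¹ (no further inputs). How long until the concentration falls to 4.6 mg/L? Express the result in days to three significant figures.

1.52 d

t = ln(C₀/C)/k = ln(45/4.6)/1.5 = 2.281/1.5 = 1.52 d.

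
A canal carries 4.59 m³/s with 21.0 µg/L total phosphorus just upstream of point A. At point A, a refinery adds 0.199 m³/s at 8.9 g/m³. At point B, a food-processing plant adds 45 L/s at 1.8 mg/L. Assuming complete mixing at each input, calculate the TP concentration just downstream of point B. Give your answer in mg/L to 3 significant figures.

0.403 mg/L

21.0 µg/L = 0.021 mg/L.
After input A: C = (4.59·0.021 + 0.199·8.9) / 4.789 = 0.39 mg/L.
45 L/s = 0.045 m³/s.
After input B: C = (4.789·0.39 + 0.045·1.8) / 4.834 = 0.4031 mg/L.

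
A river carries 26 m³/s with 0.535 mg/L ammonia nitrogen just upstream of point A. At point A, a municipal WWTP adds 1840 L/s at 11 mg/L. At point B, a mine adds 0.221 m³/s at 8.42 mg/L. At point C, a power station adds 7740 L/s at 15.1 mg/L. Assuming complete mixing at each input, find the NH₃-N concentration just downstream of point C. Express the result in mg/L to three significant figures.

1840 L/s = 1.84 m³/s.
After input A: C = (26·0.535 + 1.84·11) / 27.84 = 1.227 mg/L.
After input B: C = (27.84·1.227 + 0.221·8.42) / 28.06 = 1.283 mg/L.
7740 L/s = 7.74 m³/s.
After input C: C = (28.06·1.283 + 7.74·15.1) / 35.8 = 4.27 mg/L.

4.27 mg/L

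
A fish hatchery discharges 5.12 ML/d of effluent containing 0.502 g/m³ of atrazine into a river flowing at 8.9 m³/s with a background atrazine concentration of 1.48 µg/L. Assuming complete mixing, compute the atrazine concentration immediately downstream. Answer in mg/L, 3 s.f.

0.00479 mg/L

5.12 ML/d = 0.05926 m³/s.
1.48 µg/L = 0.00148 mg/L.
Flow-weighted mixing gives C = (0.05926·0.502 + 8.9·0.00148) / (0.05926 + 8.9) = 0.04292/8.959 = 0.004791 mg/L.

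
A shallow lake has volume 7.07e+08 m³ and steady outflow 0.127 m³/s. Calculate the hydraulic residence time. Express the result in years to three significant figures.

Q = 0.127 m³/s × 3.156e+07 s/yr = 4.008e+06 m³/yr.
Hydraulic residence time τ = V/Q = 7.07e+08/4.008e+06 = 176.4 yr.

176 yr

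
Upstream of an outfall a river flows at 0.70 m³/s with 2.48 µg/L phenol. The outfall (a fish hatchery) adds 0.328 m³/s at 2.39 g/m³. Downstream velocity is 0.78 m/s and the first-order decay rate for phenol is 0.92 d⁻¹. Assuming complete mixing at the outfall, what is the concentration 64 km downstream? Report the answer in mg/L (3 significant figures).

0.319 mg/L

2.48 µg/L = 0.00248 mg/L.
After complete mixing, C₀ = (0.328·2.39 + 0.7·0.00248) / 1.028 = 0.7643 mg/L.
Travel time t = 6.4e+04 m / 0.78 m/s = 8.205e+04 s = 0.9497 d.
C = 0.7643·exp(−0.92·0.9497) = 0.7643·0.4174 = 0.319 mg/L.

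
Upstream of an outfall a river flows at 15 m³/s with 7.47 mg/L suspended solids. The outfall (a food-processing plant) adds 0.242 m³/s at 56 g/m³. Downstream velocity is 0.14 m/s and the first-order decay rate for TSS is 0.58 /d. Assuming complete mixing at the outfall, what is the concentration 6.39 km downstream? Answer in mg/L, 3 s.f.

After complete mixing, C₀ = (0.242·56 + 15·7.47) / 15.24 = 8.241 mg/L.
Travel time t = 6390 m / 0.14 m/s = 4.564e+04 s = 0.5283 d.
C = 8.241·exp(−0.58·0.5283) = 8.241·0.7361 = 6.066 mg/L.

6.07 mg/L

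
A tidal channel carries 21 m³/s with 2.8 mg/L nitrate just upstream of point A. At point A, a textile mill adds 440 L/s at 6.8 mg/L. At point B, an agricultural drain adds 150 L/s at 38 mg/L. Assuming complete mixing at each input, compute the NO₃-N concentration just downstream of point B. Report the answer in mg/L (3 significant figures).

3.13 mg/L

440 L/s = 0.44 m³/s.
After input A: C = (21·2.8 + 0.44·6.8) / 21.44 = 2.882 mg/L.
150 L/s = 0.15 m³/s.
After input B: C = (21.44·2.882 + 0.15·38) / 21.59 = 3.126 mg/L.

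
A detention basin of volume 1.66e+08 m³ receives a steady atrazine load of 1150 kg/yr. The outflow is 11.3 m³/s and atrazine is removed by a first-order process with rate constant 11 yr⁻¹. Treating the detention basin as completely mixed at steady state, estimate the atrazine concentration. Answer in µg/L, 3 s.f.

Outflow Q = 11.3 m³/s × 3.156e+07 s/yr = 3.566e+08 m³/yr.
Steady-state CSTR mass balance: W = Q·C + k·V·C, so C = W/(Q + kV).
Q + kV = 3.566e+08 + 11·1.66e+08 = 2.183e+09 m³/yr.
C = 1150/2.183e+09 = 5.269e-07 kg/m³ = 0.0005269 mg/L = 0.5269 µg/L.

0.527 µg/L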